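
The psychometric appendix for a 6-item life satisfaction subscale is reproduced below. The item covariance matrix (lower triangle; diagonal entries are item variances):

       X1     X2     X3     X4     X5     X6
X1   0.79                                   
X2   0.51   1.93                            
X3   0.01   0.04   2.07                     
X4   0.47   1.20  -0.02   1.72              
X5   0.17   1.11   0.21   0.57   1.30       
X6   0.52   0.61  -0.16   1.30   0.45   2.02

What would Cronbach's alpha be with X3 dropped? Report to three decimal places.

Remaining items: X1, X2, X4, X5, X6 (k = 5).
sum of item variances = 0.79 + 1.93 + 1.72 + 1.30 + 2.02 = 7.76
σ²_total = 7.76 + 2 × 6.91 = 21.58
α (item deleted) = (5/4)·(1 − 7.76/21.58) = 0.801

α = 0.801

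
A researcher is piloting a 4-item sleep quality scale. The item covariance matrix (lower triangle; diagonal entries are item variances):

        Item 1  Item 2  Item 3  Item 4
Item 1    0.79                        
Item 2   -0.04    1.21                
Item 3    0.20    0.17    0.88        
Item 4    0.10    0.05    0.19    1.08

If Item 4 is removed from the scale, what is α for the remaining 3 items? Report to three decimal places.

α = 0.280

Remaining items: Item 1, Item 2, Item 3 (k = 3).
Σσᵢ² = 0.79 + 1.21 + 0.88 = 2.88
Var(T) = 2.88 + 2 × 0.33 = 3.54
α (item deleted) = (3/2)·(1 − 2.88/3.54) = 0.280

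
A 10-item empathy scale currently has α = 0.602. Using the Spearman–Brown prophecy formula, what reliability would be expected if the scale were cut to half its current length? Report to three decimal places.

predicted reliability = 0.431

Length factor m = 1/2
α' = m·α / (1 − (1−m)·α)
   = 1/2 × 0.602 / (1 − (1 − 1/2) × 0.602)
   = 0.3010 / 0.6990 = 0.431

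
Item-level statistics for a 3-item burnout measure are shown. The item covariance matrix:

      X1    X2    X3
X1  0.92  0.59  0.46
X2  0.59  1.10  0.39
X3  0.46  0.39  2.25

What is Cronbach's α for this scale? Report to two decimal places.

Cronbach's α = 0.60

Σσᵢ² = 0.92 + 1.10 + 2.25 = 4.27
Sum of the distinct covariances = 1.44
total variance = 4.27 + 2 × 1.44 = 7.15
α = (k/(k−1))·(1 − Σσᵢ²/total variance) = (3/2)·(1 − 4.27/7.15) = 0.60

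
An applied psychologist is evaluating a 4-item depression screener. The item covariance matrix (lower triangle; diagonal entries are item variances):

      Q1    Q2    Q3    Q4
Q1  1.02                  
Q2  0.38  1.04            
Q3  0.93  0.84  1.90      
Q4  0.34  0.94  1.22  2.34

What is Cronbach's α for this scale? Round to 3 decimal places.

ΣVar(i) = 1.02 + 1.04 + 1.90 + 2.34 = 6.30
Σ_{i<j} σ_ij = 4.65
σ²_T = 6.30 + 2 × 4.65 = 15.60
α = (k/(k−1))·(1 − ΣVar(i)/σ²_T) = (4/3)·(1 − 6.30/15.60) = 0.795

α = 0.795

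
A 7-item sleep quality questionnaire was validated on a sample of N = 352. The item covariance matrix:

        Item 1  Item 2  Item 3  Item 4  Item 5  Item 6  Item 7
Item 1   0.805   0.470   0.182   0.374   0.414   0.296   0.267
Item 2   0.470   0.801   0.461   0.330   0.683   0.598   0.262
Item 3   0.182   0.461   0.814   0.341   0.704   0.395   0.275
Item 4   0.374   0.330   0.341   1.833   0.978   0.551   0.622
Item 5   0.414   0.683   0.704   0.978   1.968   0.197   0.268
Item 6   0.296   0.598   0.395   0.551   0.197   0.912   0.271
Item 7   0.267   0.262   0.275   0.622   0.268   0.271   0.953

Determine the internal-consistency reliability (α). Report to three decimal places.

α = 0.803

Σσᵢ² = 0.805 + 0.801 + 0.814 + 1.833 + 1.968 + 0.912 + 0.953 = 8.086
Σ_{i<j} σ_ij = 8.939
σ²_T = 8.086 + 2 × 8.939 = 25.964
α = (k/(k−1))·(1 − Σσᵢ²/σ²_T) = (7/6)·(1 − 8.086/25.964) = 0.803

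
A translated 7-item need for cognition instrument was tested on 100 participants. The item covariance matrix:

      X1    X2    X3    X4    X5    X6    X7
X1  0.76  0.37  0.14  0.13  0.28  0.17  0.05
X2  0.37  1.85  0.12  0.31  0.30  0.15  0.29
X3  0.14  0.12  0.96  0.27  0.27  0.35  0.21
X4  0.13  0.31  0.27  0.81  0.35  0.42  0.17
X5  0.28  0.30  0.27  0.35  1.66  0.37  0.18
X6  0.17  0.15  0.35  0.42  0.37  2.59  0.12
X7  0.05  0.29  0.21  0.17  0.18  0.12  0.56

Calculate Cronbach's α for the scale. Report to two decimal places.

α = 0.61

sum of item variances = 0.76 + 1.85 + 0.96 + 0.81 + 1.66 + 2.59 + 0.56 = 9.19
Σ_{i<j} σ_ij = 5.02
total variance = 9.19 + 2 × 5.02 = 19.23
α = (k/(k−1))·(1 − sum of item variances/total variance) = (7/6)·(1 − 9.19/19.23) = 0.61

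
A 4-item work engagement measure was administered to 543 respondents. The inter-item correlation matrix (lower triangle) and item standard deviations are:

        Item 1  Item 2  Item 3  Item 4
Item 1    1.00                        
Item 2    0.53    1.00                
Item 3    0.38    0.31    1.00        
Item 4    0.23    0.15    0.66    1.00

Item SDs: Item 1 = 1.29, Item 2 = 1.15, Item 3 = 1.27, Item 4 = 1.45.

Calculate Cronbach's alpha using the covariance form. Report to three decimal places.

Σσ²ᵢ = 1.29² + 1.15² + 1.27² + 1.45² = 6.7020
Covariances σ_ij = r_ij · s_i · s_j:
  σ(Item 1,Item 2) = 0.53 × 1.29 × 1.15 = 0.7863
  σ(Item 1,Item 3) = 0.38 × 1.29 × 1.27 = 0.6226
  σ(Item 1,Item 4) = 0.23 × 1.29 × 1.45 = 0.4302
  σ(Item 2,Item 3) = 0.31 × 1.15 × 1.27 = 0.4528
  σ(Item 2,Item 4) = 0.15 × 1.15 × 1.45 = 0.2501
  σ(Item 3,Item 4) = 0.66 × 1.27 × 1.45 = 1.2154
σ²_T = Σσ²ᵢ + 2·Σσ_ij = 6.7020 + 2 × 3.7574 = 14.2168
α = (4/3)·(1 − 6.7020/14.2168) = 0.705

Cronbach's alpha = 0.705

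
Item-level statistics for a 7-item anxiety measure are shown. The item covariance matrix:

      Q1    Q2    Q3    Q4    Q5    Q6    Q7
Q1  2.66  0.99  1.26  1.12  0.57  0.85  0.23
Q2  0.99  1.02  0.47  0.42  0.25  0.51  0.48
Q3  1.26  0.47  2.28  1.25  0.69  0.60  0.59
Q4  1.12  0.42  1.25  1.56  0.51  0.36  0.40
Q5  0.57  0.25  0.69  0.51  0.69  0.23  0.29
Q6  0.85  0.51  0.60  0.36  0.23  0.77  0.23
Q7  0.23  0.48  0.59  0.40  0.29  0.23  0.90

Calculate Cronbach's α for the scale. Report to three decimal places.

Σσᵢ² = 2.66 + 1.02 + 2.28 + 1.56 + 0.69 + 0.77 + 0.90 = 9.88
Sum of off-diagonal covariances = 12.30
σ²_total = 9.88 + 2 × 12.30 = 34.48
α = (k/(k−1))·(1 − Σσᵢ²/σ²_total) = (7/6)·(1 − 9.88/34.48) = 0.832

α = 0.832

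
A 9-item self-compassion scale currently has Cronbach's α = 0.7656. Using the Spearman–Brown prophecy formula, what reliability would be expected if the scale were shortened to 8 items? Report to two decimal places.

predicted reliability = 0.74

Length factor m = 8/9 = 0.8889
α' = m·α / (1 − (1−m)·α)
   = 8/9 × 0.7656 / (1 − (1 − 8/9) × 0.7656)
   = 0.6805 / 0.9149 = 0.74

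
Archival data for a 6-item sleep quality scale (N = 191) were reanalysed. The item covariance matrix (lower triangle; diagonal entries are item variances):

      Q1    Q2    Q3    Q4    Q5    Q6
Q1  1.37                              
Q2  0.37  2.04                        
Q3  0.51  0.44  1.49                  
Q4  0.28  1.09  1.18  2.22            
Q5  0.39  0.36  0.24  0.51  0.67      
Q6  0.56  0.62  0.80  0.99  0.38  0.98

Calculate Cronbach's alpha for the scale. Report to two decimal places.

Cronbach's alpha = 0.80

ΣVar(i) = 1.37 + 2.04 + 1.49 + 2.22 + 0.67 + 0.98 = 8.77
Σ_{i<j} σ_ij = 8.72
σ²_total = 8.77 + 2 × 8.72 = 26.21
α = (k/(k−1))·(1 − ΣVar(i)/σ²_total) = (6/5)·(1 − 8.77/26.21) = 0.80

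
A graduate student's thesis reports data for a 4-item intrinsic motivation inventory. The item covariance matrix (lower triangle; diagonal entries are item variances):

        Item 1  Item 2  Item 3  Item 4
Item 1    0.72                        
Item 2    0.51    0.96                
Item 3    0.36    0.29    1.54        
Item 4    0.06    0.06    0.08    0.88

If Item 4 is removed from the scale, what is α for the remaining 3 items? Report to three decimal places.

Remaining items: Item 1, Item 2, Item 3 (k = 3).
sum of item variances = 0.72 + 0.96 + 1.54 = 3.22
σ²_T = 3.22 + 2 × 1.16 = 5.54
α (item deleted) = (3/2)·(1 − 3.22/5.54) = 0.628

α = 0.628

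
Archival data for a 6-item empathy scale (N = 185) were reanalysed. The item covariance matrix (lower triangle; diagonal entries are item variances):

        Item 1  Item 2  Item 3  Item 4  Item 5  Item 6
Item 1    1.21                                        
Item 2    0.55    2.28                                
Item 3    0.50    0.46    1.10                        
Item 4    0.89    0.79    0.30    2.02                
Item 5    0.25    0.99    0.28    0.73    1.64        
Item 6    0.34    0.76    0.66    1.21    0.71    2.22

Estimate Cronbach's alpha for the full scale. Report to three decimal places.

sum of item variances = 1.21 + 2.28 + 1.10 + 2.02 + 1.64 + 2.22 = 10.47
Sum of the distinct covariances = 9.42
Var(T) = 10.47 + 2 × 9.42 = 29.31
α = (k/(k−1))·(1 − sum of item variances/Var(T)) = (6/5)·(1 − 10.47/29.31) = 0.771

α = 0.771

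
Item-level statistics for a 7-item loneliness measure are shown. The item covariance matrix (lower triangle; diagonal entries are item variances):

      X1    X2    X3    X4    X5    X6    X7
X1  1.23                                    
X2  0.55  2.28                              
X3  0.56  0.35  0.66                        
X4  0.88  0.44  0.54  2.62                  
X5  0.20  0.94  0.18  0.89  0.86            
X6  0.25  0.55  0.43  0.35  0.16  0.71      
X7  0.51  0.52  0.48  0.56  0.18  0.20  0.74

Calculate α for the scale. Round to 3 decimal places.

sum of item variances = 1.23 + 2.28 + 0.66 + 2.62 + 0.86 + 0.71 + 0.74 = 9.10
Sum of off-diagonal covariances = 9.72
σ²_T = 9.10 + 2 × 9.72 = 28.54
α = (k/(k−1))·(1 − sum of item variances/σ²_T) = (7/6)·(1 − 9.10/28.54) = 0.795

α = 0.795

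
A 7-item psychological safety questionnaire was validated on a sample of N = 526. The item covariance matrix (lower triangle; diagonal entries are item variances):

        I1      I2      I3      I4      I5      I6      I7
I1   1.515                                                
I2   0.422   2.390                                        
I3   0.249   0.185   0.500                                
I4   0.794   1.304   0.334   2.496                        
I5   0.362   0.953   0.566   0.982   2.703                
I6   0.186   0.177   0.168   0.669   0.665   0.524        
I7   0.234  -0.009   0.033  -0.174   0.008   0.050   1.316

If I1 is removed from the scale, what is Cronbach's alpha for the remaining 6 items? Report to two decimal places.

Remaining items: I2, I3, I4, I5, I6, I7 (k = 6).
Σσ²ᵢ = 2.390 + 0.500 + 2.496 + 2.703 + 0.524 + 1.316 = 9.929
Var(T) = 9.929 + 2 × 5.911 = 21.751
α (item deleted) = (6/5)·(1 − 9.929/21.751) = 0.65

α = 0.65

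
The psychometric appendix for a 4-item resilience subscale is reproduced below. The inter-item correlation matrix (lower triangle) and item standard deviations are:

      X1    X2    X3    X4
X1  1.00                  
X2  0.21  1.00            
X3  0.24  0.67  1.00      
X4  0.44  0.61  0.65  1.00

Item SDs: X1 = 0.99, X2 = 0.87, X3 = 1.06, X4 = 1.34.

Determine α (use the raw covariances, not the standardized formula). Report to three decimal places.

Σσ²ᵢ = 0.99² + 0.87² + 1.06² + 1.34² = 4.6562
Covariances σ_ij = r_ij · s_i · s_j:
  σ(X1,X2) = 0.21 × 0.99 × 0.87 = 0.1809
  σ(X1,X3) = 0.24 × 0.99 × 1.06 = 0.2519
  σ(X1,X4) = 0.44 × 0.99 × 1.34 = 0.5837
  σ(X2,X3) = 0.67 × 0.87 × 1.06 = 0.6179
  σ(X2,X4) = 0.61 × 0.87 × 1.34 = 0.7111
  σ(X3,X4) = 0.65 × 1.06 × 1.34 = 0.9233
σ²_T = Σσ²ᵢ + 2·Σσ_ij = 4.6562 + 2 × 3.2688 = 11.1938
α = (4/3)·(1 − 4.6562/11.1938) = 0.779

α = 0.779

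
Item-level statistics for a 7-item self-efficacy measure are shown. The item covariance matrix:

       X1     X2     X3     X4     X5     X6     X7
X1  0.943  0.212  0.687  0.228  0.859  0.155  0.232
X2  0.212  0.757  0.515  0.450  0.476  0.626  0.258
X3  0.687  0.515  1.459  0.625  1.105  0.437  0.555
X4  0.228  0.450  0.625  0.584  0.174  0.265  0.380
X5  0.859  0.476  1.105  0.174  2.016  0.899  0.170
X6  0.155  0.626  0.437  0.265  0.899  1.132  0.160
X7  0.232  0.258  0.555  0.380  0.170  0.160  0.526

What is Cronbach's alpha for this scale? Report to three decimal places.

Cronbach's alpha = 0.838

Σσ²ᵢ = 0.943 + 0.757 + 1.459 + 0.584 + 2.016 + 1.132 + 0.526 = 7.417
Sum of the distinct covariances = 9.468
σ²_T = 7.417 + 2 × 9.468 = 26.353
α = (k/(k−1))·(1 − Σσ²ᵢ/σ²_T) = (7/6)·(1 − 7.417/26.353) = 0.838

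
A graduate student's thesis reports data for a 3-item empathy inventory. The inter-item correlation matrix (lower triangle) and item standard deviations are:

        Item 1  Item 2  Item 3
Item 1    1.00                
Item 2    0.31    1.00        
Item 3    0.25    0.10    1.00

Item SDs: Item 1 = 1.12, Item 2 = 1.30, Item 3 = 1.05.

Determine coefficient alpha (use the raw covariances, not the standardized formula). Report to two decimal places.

Σσ²ᵢ = 1.12² + 1.30² + 1.05² = 4.0469
Covariances σ_ij = r_ij · s_i · s_j:
  σ(Item 1,Item 2) = 0.31 × 1.12 × 1.30 = 0.4514
  σ(Item 1,Item 3) = 0.25 × 1.12 × 1.05 = 0.2940
  σ(Item 2,Item 3) = 0.10 × 1.30 × 1.05 = 0.1365
σ²_T = Σσ²ᵢ + 2·Σσ_ij = 4.0469 + 2 × 0.8819 = 5.8107
α = (3/2)·(1 − 4.0469/5.8107) = 0.46

coefficient alpha = 0.46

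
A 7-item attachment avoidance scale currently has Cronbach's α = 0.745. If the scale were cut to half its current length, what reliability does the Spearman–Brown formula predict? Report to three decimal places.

Length factor m = 1/2
α' = m·α / (1 − (1−m)·α)
   = 1/2 × 0.745 / (1 − (1 − 1/2) × 0.745)
   = 0.3725 / 0.6275 = 0.594

predicted reliability = 0.594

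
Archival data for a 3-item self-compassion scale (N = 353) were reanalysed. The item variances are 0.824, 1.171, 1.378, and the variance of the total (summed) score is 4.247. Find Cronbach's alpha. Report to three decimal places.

Cronbach's alpha = 0.309

Σσᵢ² = 0.824 + 1.171 + 1.378 = 3.373
α = (k/(k−1))·(1 − Σσᵢ²/σ²_T) = (3/2)·(1 − 3.373/4.247) = 0.309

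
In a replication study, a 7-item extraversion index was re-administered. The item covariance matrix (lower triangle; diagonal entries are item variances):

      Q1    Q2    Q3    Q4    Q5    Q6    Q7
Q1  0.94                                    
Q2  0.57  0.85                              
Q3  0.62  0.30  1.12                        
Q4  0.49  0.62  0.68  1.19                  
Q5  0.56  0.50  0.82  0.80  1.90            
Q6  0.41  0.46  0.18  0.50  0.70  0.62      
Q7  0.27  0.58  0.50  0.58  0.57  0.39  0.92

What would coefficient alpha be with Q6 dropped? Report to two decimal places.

coefficient alpha = 0.85

Remaining items: Q1, Q2, Q3, Q4, Q5, Q7 (k = 6).
Σσ²ᵢ = 0.94 + 0.85 + 1.12 + 1.19 + 1.90 + 0.92 = 6.92
σ²_total = 6.92 + 2 × 8.46 = 23.84
α (item deleted) = (6/5)·(1 − 6.92/23.84) = 0.85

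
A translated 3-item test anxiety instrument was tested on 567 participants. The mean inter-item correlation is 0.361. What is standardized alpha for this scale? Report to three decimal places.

α = 0.629

Standardized α = k·r̄ / (1 + (k−1)·r̄) = 3 × 0.361 / (1 + 2 × 0.361)
  = 1.0830 / 1.7220 = 0.629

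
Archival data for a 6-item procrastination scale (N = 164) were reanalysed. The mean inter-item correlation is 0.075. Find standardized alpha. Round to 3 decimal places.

Standardized α = k·r̄ / (1 + (k−1)·r̄) = 6 × 0.075 / (1 + 5 × 0.075)
  = 0.4500 / 1.3750 = 0.327

standardized alpha = 0.327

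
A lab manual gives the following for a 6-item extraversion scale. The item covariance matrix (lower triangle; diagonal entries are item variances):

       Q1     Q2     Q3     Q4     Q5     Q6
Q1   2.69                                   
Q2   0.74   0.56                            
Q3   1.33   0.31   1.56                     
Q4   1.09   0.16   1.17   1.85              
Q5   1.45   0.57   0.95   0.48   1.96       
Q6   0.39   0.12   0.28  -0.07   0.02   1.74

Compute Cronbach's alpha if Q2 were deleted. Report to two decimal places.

Remaining items: Q1, Q3, Q4, Q5, Q6 (k = 5).
sum of item variances = 2.69 + 1.56 + 1.85 + 1.96 + 1.74 = 9.80
Var(T) = 9.80 + 2 × 7.09 = 23.98
α (item deleted) = (5/4)·(1 − 9.80/23.98) = 0.74

α = 0.74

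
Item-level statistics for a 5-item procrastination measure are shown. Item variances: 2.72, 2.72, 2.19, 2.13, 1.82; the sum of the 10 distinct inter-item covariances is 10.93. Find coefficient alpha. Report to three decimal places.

coefficient alpha = 0.817

sum of item variances = 2.72 + 2.72 + 2.19 + 2.13 + 1.82 = 11.58
Sum of distinct covariances = 10.93
σ²_T = sum of item variances + 2·Σcov = 11.58 + 2 × 10.93 = 33.44
α = (5/4)·(1 − 11.58/33.44) = 0.817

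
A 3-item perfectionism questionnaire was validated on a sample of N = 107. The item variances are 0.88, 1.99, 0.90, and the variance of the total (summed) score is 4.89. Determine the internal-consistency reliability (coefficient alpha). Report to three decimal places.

Σσᵢ² = 0.88 + 1.99 + 0.90 = 3.77
α = (k/(k−1))·(1 − Σσᵢ²/σ²_T) = (3/2)·(1 − 3.77/4.89) = 0.344

α = 0.344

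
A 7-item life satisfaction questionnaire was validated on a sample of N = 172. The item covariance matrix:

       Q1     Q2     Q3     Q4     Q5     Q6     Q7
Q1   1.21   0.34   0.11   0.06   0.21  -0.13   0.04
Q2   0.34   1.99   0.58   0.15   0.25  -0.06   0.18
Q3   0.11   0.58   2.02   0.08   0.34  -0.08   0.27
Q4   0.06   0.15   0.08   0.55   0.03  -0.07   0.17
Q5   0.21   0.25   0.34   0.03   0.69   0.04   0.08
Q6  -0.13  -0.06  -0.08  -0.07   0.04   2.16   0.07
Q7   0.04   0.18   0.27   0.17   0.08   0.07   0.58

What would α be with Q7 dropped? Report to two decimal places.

Remaining items: Q1, Q2, Q3, Q4, Q5, Q6 (k = 6).
ΣVar(i) = 1.21 + 1.99 + 2.02 + 0.55 + 0.69 + 2.16 = 8.62
σ²_total = 8.62 + 2 × 1.85 = 12.32
α (item deleted) = (6/5)·(1 − 8.62/12.32) = 0.36

α = 0.36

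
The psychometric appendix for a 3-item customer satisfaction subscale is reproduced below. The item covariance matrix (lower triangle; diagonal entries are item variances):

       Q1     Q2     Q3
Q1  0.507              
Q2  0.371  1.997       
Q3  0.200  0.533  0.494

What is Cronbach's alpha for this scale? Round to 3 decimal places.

Cronbach's alpha = 0.636

Σσᵢ² = 0.507 + 1.997 + 0.494 = 2.998
Sum of off-diagonal covariances = 1.104
total variance = 2.998 + 2 × 1.104 = 5.206
α = (k/(k−1))·(1 − Σσᵢ²/total variance) = (3/2)·(1 − 2.998/5.206) = 0.636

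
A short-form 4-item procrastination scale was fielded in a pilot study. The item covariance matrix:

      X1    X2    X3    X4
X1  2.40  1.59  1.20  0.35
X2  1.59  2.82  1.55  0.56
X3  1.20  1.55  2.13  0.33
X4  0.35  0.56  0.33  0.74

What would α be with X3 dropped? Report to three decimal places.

Remaining items: X1, X2, X4 (k = 3).
Σσᵢ² = 2.40 + 2.82 + 0.74 = 5.96
σ²_total = 5.96 + 2 × 2.50 = 10.96
α (item deleted) = (3/2)·(1 − 5.96/10.96) = 0.684

α = 0.684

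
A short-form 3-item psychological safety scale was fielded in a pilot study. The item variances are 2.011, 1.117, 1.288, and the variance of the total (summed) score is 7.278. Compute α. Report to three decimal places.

α = 0.590

Σσ²ᵢ = 2.011 + 1.117 + 1.288 = 4.416
α = (k/(k−1))·(1 − Σσ²ᵢ/total variance) = (3/2)·(1 − 4.416/7.278) = 0.590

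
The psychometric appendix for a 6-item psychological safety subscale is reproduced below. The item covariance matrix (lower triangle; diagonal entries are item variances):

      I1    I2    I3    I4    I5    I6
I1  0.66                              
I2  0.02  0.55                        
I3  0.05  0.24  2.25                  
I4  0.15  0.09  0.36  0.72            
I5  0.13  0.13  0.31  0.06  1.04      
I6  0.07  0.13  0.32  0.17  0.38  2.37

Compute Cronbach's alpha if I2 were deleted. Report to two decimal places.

Remaining items: I1, I3, I4, I5, I6 (k = 5).
sum of item variances = 0.66 + 2.25 + 0.72 + 1.04 + 2.37 = 7.04
total variance = 7.04 + 2 × 2.00 = 11.04
α (item deleted) = (5/4)·(1 − 7.04/11.04) = 0.45

α = 0.45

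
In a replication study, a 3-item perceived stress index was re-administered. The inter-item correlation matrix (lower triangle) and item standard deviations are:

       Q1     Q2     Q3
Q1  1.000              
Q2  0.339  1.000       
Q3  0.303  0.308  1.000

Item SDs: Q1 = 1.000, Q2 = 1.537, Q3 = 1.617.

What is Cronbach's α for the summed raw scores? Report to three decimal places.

Σσ²ᵢ = 1.000² + 1.537² + 1.617² = 5.9771
Covariances σ_ij = r_ij · s_i · s_j:
  σ(Q1,Q2) = 0.339 × 1.000 × 1.537 = 0.5210
  σ(Q1,Q3) = 0.303 × 1.000 × 1.617 = 0.4900
  σ(Q2,Q3) = 0.308 × 1.537 × 1.617 = 0.7655
σ²_T = Σσ²ᵢ + 2·Σσ_ij = 5.9771 + 2 × 1.7765 = 9.5301
α = (3/2)·(1 − 5.9771/9.5301) = 0.559

α = 0.559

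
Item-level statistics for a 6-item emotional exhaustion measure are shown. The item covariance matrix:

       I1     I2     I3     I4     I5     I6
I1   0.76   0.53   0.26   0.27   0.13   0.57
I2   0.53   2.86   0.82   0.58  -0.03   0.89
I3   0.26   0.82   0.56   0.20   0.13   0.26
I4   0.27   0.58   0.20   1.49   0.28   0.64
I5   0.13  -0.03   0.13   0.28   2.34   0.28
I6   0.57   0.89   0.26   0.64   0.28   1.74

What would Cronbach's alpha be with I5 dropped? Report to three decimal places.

Cronbach's alpha = 0.719

Remaining items: I1, I2, I3, I4, I6 (k = 5).
Σσᵢ² = 0.76 + 2.86 + 0.56 + 1.49 + 1.74 = 7.41
σ²_total = 7.41 + 2 × 5.02 = 17.45
α (item deleted) = (5/4)·(1 − 7.41/17.45) = 0.719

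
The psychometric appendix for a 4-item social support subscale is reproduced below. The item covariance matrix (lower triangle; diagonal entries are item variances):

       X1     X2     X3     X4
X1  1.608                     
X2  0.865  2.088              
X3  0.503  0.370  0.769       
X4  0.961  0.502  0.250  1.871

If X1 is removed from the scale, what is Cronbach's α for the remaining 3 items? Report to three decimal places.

Remaining items: X2, X3, X4 (k = 3).
sum of item variances = 2.088 + 0.769 + 1.871 = 4.728
total variance = 4.728 + 2 × 1.122 = 6.972
α (item deleted) = (3/2)·(1 − 4.728/6.972) = 0.483

Cronbach's α = 0.483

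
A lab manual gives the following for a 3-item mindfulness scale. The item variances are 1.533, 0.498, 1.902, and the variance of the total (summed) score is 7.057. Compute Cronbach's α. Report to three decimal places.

Cronbach's α = 0.664

ΣVar(i) = 1.533 + 0.498 + 1.902 = 3.933
α = (k/(k−1))·(1 − ΣVar(i)/Var(T)) = (3/2)·(1 − 3.933/7.057) = 0.664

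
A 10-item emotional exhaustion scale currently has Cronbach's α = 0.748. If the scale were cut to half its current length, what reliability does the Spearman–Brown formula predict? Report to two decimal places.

Length factor m = 1/2
α' = m·α / (1 − (1−m)·α)
   = 1/2 × 0.748 / (1 − (1 − 1/2) × 0.748)
   = 0.3740 / 0.6260 = 0.60

predicted reliability = 0.60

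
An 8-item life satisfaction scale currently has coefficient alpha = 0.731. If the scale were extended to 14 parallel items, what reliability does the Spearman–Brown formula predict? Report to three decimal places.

Length factor m = 14/8 = 1.7500
α' = m·α / (1 + (m−1)·α)
   = 14/8 × 0.731 / (1 + (14/8 − 1) × 0.731)
   = 1.2792 / 1.5482 = 0.826

predicted reliability = 0.826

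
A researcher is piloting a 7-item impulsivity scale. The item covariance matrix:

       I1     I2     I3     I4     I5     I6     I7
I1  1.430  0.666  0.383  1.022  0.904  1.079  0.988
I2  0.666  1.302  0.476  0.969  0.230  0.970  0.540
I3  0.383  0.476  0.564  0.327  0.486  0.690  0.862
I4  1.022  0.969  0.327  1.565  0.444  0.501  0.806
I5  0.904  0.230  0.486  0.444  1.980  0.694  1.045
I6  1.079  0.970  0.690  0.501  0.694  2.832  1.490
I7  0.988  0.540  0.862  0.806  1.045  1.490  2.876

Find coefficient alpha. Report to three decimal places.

sum of item variances = 1.430 + 1.302 + 0.564 + 1.565 + 1.980 + 2.832 + 2.876 = 12.549
Sum of the distinct covariances = 15.572
σ²_total = 12.549 + 2 × 15.572 = 43.693
α = (k/(k−1))·(1 − sum of item variances/σ²_total) = (7/6)·(1 − 12.549/43.693) = 0.832

coefficient alpha = 0.832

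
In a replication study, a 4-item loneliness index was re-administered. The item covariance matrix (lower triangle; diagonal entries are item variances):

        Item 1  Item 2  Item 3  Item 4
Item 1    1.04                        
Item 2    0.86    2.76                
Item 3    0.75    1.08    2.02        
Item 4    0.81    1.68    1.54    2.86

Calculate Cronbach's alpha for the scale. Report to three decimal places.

Σσᵢ² = 1.04 + 2.76 + 2.02 + 2.86 = 8.68
Sum of off-diagonal covariances = 6.72
σ²_total = 8.68 + 2 × 6.72 = 22.12
α = (k/(k−1))·(1 − Σσᵢ²/σ²_total) = (4/3)·(1 − 8.68/22.12) = 0.810

α = 0.810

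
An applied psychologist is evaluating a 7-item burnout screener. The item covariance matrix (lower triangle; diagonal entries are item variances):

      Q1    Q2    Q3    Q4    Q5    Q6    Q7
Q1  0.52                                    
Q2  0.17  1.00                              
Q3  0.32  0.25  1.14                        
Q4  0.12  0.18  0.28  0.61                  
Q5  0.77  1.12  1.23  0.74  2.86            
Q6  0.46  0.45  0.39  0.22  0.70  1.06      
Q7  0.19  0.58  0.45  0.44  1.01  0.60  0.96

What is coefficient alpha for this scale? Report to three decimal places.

α = 0.844

ΣVar(i) = 0.52 + 1.00 + 1.14 + 0.61 + 2.86 + 1.06 + 0.96 = 8.15
Σ_{i<j} σ_ij = 10.67
σ²_total = 8.15 + 2 × 10.67 = 29.49
α = (k/(k−1))·(1 − ΣVar(i)/σ²_total) = (7/6)·(1 − 8.15/29.49) = 0.844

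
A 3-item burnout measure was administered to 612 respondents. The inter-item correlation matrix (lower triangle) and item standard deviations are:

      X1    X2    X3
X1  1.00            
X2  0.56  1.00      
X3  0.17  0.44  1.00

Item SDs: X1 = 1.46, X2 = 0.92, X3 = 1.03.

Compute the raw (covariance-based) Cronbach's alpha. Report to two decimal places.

Σσ²ᵢ = 1.46² + 0.92² + 1.03² = 4.0389
Covariances σ_ij = r_ij · s_i · s_j:
  σ(X1,X2) = 0.56 × 1.46 × 0.92 = 0.7522
  σ(X1,X3) = 0.17 × 1.46 × 1.03 = 0.2556
  σ(X2,X3) = 0.44 × 0.92 × 1.03 = 0.4169
σ²_T = Σσ²ᵢ + 2·Σσ_ij = 4.0389 + 2 × 1.4247 = 6.8883
α = (3/2)·(1 − 4.0389/6.8883) = 0.62

Cronbach's alpha = 0.62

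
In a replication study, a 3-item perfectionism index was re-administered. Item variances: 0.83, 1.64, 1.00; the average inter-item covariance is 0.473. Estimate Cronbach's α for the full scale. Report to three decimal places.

sum of item variances = 0.83 + 1.64 + 1.00 = 3.47
Sum of the 3 distinct covariances = 3 × 0.473 = 1.419
Var(T) = sum of item variances + 2·Σcov = 3.47 + 2 × 1.419 = 6.308
α = (3/2)·(1 − 3.47/6.308) = 0.675

α = 0.675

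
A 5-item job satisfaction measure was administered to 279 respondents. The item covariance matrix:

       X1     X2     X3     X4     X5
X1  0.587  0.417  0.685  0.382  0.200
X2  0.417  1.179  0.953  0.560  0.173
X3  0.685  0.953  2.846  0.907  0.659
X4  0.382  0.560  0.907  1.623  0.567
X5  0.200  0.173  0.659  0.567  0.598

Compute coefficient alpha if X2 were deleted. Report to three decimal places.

Remaining items: X1, X3, X4, X5 (k = 4).
sum of item variances = 0.587 + 2.846 + 1.623 + 0.598 = 5.654
total variance = 5.654 + 2 × 3.400 = 12.454
α (item deleted) = (4/3)·(1 − 5.654/12.454) = 0.728

coefficient alpha = 0.728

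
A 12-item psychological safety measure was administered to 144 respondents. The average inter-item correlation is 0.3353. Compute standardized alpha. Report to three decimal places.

Standardized α = k·r̄ / (1 + (k−1)·r̄) = 12 × 0.3353 / (1 + 11 × 0.3353)
  = 4.0236 / 4.6883 = 0.858

α = 0.858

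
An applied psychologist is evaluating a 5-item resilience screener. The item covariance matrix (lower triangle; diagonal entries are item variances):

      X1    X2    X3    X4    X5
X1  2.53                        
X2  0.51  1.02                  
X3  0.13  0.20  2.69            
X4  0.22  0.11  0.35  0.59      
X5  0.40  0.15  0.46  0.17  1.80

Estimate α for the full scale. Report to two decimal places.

sum of item variances = 2.53 + 1.02 + 2.69 + 0.59 + 1.80 = 8.63
Sum of off-diagonal covariances = 2.70
σ²_total = 8.63 + 2 × 2.70 = 14.03
α = (k/(k−1))·(1 − sum of item variances/σ²_total) = (5/4)·(1 − 8.63/14.03) = 0.48

α = 0.48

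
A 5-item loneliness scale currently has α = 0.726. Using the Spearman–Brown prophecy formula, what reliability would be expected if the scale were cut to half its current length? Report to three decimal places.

Length factor m = 1/2
α' = m·α / (1 − (1−m)·α)
   = 1/2 × 0.726 / (1 − (1 − 1/2) × 0.726)
   = 0.3630 / 0.6370 = 0.570

predicted reliability = 0.570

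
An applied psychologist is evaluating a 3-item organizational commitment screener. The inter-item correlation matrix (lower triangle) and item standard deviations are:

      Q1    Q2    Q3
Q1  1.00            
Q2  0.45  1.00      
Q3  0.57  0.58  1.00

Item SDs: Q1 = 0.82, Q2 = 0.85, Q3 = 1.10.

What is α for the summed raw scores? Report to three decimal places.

Σσ²ᵢ = 0.82² + 0.85² + 1.10² = 2.6049
Covariances σ_ij = r_ij · s_i · s_j:
  σ(Q1,Q2) = 0.45 × 0.82 × 0.85 = 0.3136
  σ(Q1,Q3) = 0.57 × 0.82 × 1.10 = 0.5141
  σ(Q2,Q3) = 0.58 × 0.85 × 1.10 = 0.5423
σ²_T = Σσ²ᵢ + 2·Σσ_ij = 2.6049 + 2 × 1.3700 = 5.3449
α = (3/2)·(1 − 2.6049/5.3449) = 0.769

α = 0.769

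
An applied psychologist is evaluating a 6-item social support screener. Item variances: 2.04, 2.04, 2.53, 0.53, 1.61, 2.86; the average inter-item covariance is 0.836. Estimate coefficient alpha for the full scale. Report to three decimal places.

ΣVar(i) = 2.04 + 2.04 + 2.53 + 0.53 + 1.61 + 2.86 = 11.61
Sum of the 15 distinct covariances = 15 × 0.836 = 12.540
Var(T) = ΣVar(i) + 2·Σcov = 11.61 + 2 × 12.540 = 36.690
α = (6/5)·(1 − 11.61/36.690) = 0.820

α = 0.820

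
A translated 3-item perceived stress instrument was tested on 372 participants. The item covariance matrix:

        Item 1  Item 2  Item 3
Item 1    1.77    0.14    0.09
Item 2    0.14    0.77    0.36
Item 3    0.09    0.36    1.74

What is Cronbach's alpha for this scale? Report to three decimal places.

Cronbach's alpha = 0.324

Σσᵢ² = 1.77 + 0.77 + 1.74 = 4.28
Sum of off-diagonal covariances = 0.59
σ²_T = 4.28 + 2 × 0.59 = 5.46
α = (k/(k−1))·(1 − Σσᵢ²/σ²_T) = (3/2)·(1 − 4.28/5.46) = 0.324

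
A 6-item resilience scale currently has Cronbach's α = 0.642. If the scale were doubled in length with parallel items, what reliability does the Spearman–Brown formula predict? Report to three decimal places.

predicted reliability = 0.782

Length factor m = 2
α' = m·α / (1 + (m−1)·α)
   = 2 × 0.642 / (1 + (2 − 1) × 0.642)
   = 1.2840 / 1.6420 = 0.782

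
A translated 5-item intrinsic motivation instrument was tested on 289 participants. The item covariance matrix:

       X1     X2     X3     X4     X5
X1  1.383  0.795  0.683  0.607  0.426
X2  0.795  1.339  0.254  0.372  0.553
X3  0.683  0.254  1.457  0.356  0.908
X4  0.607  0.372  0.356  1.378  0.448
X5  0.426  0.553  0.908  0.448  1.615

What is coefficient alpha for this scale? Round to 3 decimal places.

α = 0.751

Σσᵢ² = 1.383 + 1.339 + 1.457 + 1.378 + 1.615 = 7.172
Sum of the distinct covariances = 5.402
total variance = 7.172 + 2 × 5.402 = 17.976
α = (k/(k−1))·(1 − Σσᵢ²/total variance) = (5/4)·(1 − 7.172/17.976) = 0.751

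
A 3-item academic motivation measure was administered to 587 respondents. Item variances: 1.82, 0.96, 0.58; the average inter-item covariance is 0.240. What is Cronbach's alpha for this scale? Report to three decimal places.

Σσᵢ² = 1.82 + 0.96 + 0.58 = 3.36
Sum of the 3 distinct covariances = 3 × 0.240 = 0.720
Var(T) = Σσᵢ² + 2·Σcov = 3.36 + 2 × 0.720 = 4.800
α = (3/2)·(1 − 3.36/4.800) = 0.450

Cronbach's alpha = 0.450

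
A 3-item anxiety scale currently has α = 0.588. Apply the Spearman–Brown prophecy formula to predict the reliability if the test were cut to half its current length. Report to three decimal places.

predicted reliability = 0.416

Length factor m = 1/2
α' = m·α / (1 − (1−m)·α)
   = 1/2 × 0.588 / (1 − (1 − 1/2) × 0.588)
   = 0.2940 / 0.7060 = 0.416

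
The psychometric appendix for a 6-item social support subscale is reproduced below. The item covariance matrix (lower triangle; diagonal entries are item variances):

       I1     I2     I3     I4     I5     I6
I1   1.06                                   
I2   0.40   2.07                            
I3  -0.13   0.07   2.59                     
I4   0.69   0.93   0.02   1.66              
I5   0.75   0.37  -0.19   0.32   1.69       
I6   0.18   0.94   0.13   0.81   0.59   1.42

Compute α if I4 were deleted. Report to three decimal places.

Remaining items: I1, I2, I3, I5, I6 (k = 5).
Σσ²ᵢ = 1.06 + 2.07 + 2.59 + 1.69 + 1.42 = 8.83
σ²_T = 8.83 + 2 × 3.11 = 15.05
α (item deleted) = (5/4)·(1 − 8.83/15.05) = 0.517

α = 0.517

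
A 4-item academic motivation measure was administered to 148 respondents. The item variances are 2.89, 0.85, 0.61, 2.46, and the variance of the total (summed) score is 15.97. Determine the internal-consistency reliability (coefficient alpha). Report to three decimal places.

α = 0.765

ΣVar(i) = 2.89 + 0.85 + 0.61 + 2.46 = 6.81
α = (k/(k−1))·(1 − ΣVar(i)/σ²_T) = (4/3)·(1 − 6.81/15.97) = 0.765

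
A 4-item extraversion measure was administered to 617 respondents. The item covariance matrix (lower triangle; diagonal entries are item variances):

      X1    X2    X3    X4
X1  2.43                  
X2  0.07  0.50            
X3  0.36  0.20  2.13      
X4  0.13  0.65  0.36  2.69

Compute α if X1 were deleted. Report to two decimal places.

Remaining items: X2, X3, X4 (k = 3).
sum of item variances = 0.50 + 2.13 + 2.69 = 5.32
σ²_total = 5.32 + 2 × 1.21 = 7.74
α (item deleted) = (3/2)·(1 − 5.32/7.74) = 0.47

α = 0.47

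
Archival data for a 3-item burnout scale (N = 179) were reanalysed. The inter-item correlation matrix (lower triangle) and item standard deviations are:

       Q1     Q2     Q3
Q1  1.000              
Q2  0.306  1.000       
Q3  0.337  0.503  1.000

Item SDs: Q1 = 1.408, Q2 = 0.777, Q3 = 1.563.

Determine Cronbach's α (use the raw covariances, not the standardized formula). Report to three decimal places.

Σσ²ᵢ = 1.408² + 0.777² + 1.563² = 5.0292
Covariances σ_ij = r_ij · s_i · s_j:
  σ(Q1,Q2) = 0.306 × 1.408 × 0.777 = 0.3348
  σ(Q1,Q3) = 0.337 × 1.408 × 1.563 = 0.7416
  σ(Q2,Q3) = 0.503 × 0.777 × 1.563 = 0.6109
σ²_T = Σσ²ᵢ + 2·Σσ_ij = 5.0292 + 2 × 1.6873 = 8.4038
α = (3/2)·(1 − 5.0292/8.4038) = 0.602

Cronbach's α = 0.602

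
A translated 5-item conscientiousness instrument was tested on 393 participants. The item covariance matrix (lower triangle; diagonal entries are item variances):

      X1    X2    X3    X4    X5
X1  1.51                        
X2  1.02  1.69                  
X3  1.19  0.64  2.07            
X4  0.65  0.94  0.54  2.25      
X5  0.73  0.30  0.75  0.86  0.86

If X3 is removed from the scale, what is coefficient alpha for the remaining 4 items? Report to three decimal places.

coefficient alpha = 0.784

Remaining items: X1, X2, X4, X5 (k = 4).
sum of item variances = 1.51 + 1.69 + 2.25 + 0.86 = 6.31
σ²_total = 6.31 + 2 × 4.50 = 15.31
α (item deleted) = (4/3)·(1 − 6.31/15.31) = 0.784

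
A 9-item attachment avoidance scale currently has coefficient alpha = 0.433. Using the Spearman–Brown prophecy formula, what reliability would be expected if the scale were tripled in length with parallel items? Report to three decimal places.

Length factor m = 3
α' = m·α / (1 + (m−1)·α)
   = 3 × 0.433 / (1 + (3 − 1) × 0.433)
   = 1.2990 / 1.8660 = 0.696

predicted reliability = 0.696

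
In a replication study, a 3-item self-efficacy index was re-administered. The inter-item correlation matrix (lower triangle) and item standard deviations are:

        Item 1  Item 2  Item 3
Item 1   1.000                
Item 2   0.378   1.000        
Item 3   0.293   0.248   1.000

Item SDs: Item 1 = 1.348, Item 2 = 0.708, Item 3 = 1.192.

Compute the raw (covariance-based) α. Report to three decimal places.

α = 0.536

Σσ²ᵢ = 1.348² + 0.708² + 1.192² = 3.7392
Covariances σ_ij = r_ij · s_i · s_j:
  σ(Item 1,Item 2) = 0.378 × 1.348 × 0.708 = 0.3608
  σ(Item 1,Item 3) = 0.293 × 1.348 × 1.192 = 0.4708
  σ(Item 2,Item 3) = 0.248 × 0.708 × 1.192 = 0.2093
σ²_T = Σσ²ᵢ + 2·Σσ_ij = 3.7392 + 2 × 1.0409 = 5.8210
α = (3/2)·(1 − 3.7392/5.8210) = 0.536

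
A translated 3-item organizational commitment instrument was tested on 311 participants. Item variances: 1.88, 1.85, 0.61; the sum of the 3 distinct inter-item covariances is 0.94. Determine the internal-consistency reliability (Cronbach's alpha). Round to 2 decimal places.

Σσ²ᵢ = 1.88 + 1.85 + 0.61 = 4.34
Sum of distinct covariances = 0.94
total variance = Σσ²ᵢ + 2·Σcov = 4.34 + 2 × 0.94 = 6.22
α = (3/2)·(1 − 4.34/6.22) = 0.45

α = 0.45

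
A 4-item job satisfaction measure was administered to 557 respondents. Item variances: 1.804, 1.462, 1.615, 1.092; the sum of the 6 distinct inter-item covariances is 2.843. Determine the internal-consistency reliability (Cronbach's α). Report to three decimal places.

Cronbach's α = 0.650

ΣVar(i) = 1.804 + 1.462 + 1.615 + 1.092 = 5.973
Sum of distinct covariances = 2.843
σ²_T = ΣVar(i) + 2·Σcov = 5.973 + 2 × 2.843 = 11.659
α = (4/3)·(1 − 5.973/11.659) = 0.650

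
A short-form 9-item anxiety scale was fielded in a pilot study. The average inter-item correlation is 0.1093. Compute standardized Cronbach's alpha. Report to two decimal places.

standardized Cronbach's alpha = 0.52

Standardized α = k·r̄ / (1 + (k−1)·r̄) = 9 × 0.1093 / (1 + 8 × 0.1093)
  = 0.9837 / 1.8744 = 0.52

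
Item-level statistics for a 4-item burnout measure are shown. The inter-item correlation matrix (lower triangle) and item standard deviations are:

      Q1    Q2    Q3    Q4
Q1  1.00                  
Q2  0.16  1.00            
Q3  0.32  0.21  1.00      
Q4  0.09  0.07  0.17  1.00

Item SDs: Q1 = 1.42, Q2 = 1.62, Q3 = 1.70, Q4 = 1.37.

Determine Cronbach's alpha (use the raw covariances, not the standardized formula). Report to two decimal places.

α = 0.46

Σσ²ᵢ = 1.42² + 1.62² + 1.70² + 1.37² = 9.4077
Covariances σ_ij = r_ij · s_i · s_j:
  σ(Q1,Q2) = 0.16 × 1.42 × 1.62 = 0.3681
  σ(Q1,Q3) = 0.32 × 1.42 × 1.70 = 0.7725
  σ(Q1,Q4) = 0.09 × 1.42 × 1.37 = 0.1751
  σ(Q2,Q3) = 0.21 × 1.62 × 1.70 = 0.5783
  σ(Q2,Q4) = 0.07 × 1.62 × 1.37 = 0.1554
  σ(Q3,Q4) = 0.17 × 1.70 × 1.37 = 0.3959
σ²_T = Σσ²ᵢ + 2·Σσ_ij = 9.4077 + 2 × 2.4453 = 14.2983
α = (4/3)·(1 − 9.4077/14.2983) = 0.46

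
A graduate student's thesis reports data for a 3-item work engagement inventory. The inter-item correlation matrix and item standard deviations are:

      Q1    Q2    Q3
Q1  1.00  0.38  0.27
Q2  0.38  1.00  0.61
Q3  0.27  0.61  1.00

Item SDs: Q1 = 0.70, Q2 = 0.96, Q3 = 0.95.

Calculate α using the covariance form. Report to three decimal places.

α = 0.692

Σσ²ᵢ = 0.70² + 0.96² + 0.95² = 2.3141
Covariances σ_ij = r_ij · s_i · s_j:
  σ(Q1,Q2) = 0.38 × 0.70 × 0.96 = 0.2554
  σ(Q1,Q3) = 0.27 × 0.70 × 0.95 = 0.1795
  σ(Q2,Q3) = 0.61 × 0.96 × 0.95 = 0.5563
σ²_T = Σσ²ᵢ + 2·Σσ_ij = 2.3141 + 2 × 0.9912 = 4.2965
α = (3/2)·(1 − 2.3141/4.2965) = 0.692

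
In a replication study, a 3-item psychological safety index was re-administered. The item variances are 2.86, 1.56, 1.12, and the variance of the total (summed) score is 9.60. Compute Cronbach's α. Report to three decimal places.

α = 0.634

ΣVar(i) = 2.86 + 1.56 + 1.12 = 5.54
α = (k/(k−1))·(1 − ΣVar(i)/σ²_T) = (3/2)·(1 − 5.54/9.60) = 0.634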